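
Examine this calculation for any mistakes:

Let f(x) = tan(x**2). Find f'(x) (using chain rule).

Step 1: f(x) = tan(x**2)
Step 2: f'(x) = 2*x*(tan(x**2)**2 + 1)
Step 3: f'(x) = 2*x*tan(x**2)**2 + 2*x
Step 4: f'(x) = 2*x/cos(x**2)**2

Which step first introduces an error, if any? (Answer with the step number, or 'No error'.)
No error

All steps in this derivation are correct.
The final answer f'(x) = 2*x/cos(x**2)**2 is valid.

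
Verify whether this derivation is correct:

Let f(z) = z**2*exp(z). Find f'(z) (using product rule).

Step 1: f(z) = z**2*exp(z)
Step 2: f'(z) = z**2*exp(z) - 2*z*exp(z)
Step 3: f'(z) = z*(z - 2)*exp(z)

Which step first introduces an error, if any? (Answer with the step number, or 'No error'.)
Step 2

Step 2 is incorrect due to a sign flip.
The step shows: z**2*exp(z) - 2*z*exp(z)
The correct value should be: z**2*exp(z) + 2*z*exp(z)

Explanation: The sign of one term was flipped: the term 2*z*exp(z) was incorrectly written as -2*z*exp(z)
The later steps are derived from this incorrect expression, so the error originates in Step 2.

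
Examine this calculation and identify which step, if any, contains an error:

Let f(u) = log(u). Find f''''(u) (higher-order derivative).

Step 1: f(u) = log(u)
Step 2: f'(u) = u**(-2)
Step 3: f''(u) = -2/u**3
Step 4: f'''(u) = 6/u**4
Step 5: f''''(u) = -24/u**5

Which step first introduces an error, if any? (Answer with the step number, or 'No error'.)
Step 2

Step 2 is incorrect due to a wrong exponent.
The step shows: u**(-2)
The correct value should be: 1/u

Explanation: The exponent -1 on u was incorrectly written as -2: the term 1/u was incorrectly written as u**(-2)
The later steps are derived from this incorrect expression, so the error originates in Step 2.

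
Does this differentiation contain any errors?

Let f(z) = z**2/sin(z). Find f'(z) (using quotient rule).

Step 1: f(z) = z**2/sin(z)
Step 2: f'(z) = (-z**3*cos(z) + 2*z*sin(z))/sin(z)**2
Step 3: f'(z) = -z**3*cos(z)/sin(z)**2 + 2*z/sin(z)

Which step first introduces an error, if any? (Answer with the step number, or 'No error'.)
Step 2

Step 2 is incorrect due to a wrong exponent.
The step shows: (-z**3*cos(z) + 2*z*sin(z))/sin(z)**2
The correct value should be: (-z**2*cos(z) + 2*z*sin(z))/sin(z)**2

Explanation: The exponent 2 on z was incorrectly written as 3: the term (-z**2*cos(z) + 2*z*sin(z))/sin(z)**2 was incorrectly written as (-z**3*cos(z) + 2*z*sin(z))/sin(z)**2
The later steps are derived from this incorrect expression, so the error originates in Step 2.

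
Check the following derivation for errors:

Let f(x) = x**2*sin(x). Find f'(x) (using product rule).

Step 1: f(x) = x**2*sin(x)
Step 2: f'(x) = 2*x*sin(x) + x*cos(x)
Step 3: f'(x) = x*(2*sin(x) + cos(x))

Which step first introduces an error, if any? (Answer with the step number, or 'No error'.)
Step 2

Step 2 is incorrect due to a wrong exponent.
The step shows: 2*x*sin(x) + x*cos(x)
The correct value should be: x**2*cos(x) + 2*x*sin(x)

Explanation: The exponent 2 on x was incorrectly written as 1: the term x**2*cos(x) was incorrectly written as x*cos(x)
The later steps are derived from this incorrect expression, so the error originates in Step 2.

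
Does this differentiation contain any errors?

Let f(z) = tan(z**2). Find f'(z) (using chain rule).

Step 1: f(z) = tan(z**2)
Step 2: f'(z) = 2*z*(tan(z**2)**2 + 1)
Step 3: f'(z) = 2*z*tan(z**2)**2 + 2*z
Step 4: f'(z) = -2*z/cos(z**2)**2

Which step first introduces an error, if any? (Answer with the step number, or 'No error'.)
Step 4

Step 4 is incorrect due to a sign flip.
The step shows: -2*z/cos(z**2)**2
The correct value should be: 2*z/cos(z**2)**2

Explanation: The sign of the whole expression was flipped: the term 2*z/cos(z**2)**2 was incorrectly written as -2*z/cos(z**2)**2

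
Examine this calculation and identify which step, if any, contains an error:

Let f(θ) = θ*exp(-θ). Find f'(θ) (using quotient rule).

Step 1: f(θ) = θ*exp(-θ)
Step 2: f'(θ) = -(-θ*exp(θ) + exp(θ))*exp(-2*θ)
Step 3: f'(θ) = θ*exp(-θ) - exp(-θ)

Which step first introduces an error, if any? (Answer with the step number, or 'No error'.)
Step 2

Step 2 is incorrect due to a sign flip.
The step shows: -(-θ*exp(θ) + exp(θ))*exp(-2*θ)
The correct value should be: (-θ*exp(θ) + exp(θ))*exp(-2*θ)

Explanation: The sign of the whole expression was flipped: the term (-θ*exp(θ) + exp(θ))*exp(-2*θ) was incorrectly written as -(-θ*exp(θ) + exp(θ))*exp(-2*θ)
The later steps are derived from this incorrect expression, so the error originates in Step 2.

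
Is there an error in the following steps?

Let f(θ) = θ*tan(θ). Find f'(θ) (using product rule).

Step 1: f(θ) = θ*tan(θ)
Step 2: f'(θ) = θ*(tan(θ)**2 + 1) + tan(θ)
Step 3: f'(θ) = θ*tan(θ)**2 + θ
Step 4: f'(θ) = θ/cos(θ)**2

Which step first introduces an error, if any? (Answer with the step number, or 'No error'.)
Step 3

Step 3 is incorrect due to a dropped term.
The step shows: θ*tan(θ)**2 + θ
The correct value should be: θ*tan(θ)**2 + θ + tan(θ)

Explanation: A term was dropped: the term tan(θ) was incorrectly omitted
The later steps are derived from this incorrect expression, so the error originates in Step 3.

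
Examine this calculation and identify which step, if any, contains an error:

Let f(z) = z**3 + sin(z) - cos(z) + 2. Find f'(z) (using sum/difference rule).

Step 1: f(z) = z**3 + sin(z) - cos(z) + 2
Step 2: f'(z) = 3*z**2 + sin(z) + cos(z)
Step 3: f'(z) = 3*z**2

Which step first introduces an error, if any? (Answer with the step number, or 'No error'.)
Step 3

Step 3 is incorrect due to a dropped term.
The step shows: 3*z**2
The correct value should be: 3*z**2 + sqrt(2)*sin(z + pi/4)

Explanation: A term was dropped: the term sqrt(2)*sin(z + pi/4) was incorrectly omitted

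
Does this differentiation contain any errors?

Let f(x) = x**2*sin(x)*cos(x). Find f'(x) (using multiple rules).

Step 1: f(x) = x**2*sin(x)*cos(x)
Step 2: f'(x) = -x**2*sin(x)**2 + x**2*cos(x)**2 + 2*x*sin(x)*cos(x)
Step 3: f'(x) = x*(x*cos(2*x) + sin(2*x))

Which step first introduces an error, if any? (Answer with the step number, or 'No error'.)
No error

All steps in this derivation are correct.
The final answer f'(x) = x*(x*cos(2*x) + sin(2*x)) is valid.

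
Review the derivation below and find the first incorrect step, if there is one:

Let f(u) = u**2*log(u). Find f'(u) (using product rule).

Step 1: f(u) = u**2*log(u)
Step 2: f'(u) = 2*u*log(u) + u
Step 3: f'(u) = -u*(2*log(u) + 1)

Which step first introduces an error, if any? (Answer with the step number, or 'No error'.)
Step 3

Step 3 is incorrect due to a sign flip.
The step shows: -u*(2*log(u) + 1)
The correct value should be: u*(2*log(u) + 1)

Explanation: The sign of the whole expression was flipped: the term u*(2*log(u) + 1) was incorrectly written as -u*(2*log(u) + 1)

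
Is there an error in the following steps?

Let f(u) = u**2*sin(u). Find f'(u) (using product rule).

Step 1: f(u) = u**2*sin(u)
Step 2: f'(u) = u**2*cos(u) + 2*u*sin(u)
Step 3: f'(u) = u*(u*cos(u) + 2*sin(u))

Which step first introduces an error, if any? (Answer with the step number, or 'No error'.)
No error

All steps in this derivation are correct.
The final answer f'(u) = u*(u*cos(u) + 2*sin(u)) is valid.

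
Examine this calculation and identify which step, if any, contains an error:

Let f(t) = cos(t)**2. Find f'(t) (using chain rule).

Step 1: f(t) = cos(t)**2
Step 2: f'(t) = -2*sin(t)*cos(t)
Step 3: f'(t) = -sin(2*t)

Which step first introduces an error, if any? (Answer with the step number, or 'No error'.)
No error

All steps in this derivation are correct.
The final answer f'(t) = -sin(2*t) is valid.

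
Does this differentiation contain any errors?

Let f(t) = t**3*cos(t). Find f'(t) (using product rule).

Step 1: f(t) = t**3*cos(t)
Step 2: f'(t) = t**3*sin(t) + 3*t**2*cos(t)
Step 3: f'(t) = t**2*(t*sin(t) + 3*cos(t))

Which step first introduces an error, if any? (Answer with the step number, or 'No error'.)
Step 2

Step 2 is incorrect due to a sign flip.
The step shows: t**3*sin(t) + 3*t**2*cos(t)
The correct value should be: -t**3*sin(t) + 3*t**2*cos(t)

Explanation: The sign of one term was flipped: the term -t**3*sin(t) was incorrectly written as t**3*sin(t)
The later steps are derived from this incorrect expression, so the error originates in Step 2.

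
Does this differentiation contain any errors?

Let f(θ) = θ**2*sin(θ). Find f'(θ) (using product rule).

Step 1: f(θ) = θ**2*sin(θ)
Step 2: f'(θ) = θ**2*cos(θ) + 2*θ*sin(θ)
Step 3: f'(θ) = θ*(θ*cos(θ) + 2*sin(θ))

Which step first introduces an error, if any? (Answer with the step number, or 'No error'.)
No error

All steps in this derivation are correct.
The final answer f'(θ) = θ*(θ*cos(θ) + 2*sin(θ)) is valid.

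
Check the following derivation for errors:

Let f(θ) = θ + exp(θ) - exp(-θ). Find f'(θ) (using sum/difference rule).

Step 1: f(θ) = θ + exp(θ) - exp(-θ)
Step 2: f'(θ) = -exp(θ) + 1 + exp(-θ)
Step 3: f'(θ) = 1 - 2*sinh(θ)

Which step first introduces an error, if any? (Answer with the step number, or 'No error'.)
Step 2

Step 2 is incorrect due to a sign flip.
The step shows: -exp(θ) + 1 + exp(-θ)
The correct value should be: exp(θ) + 1 + exp(-θ)

Explanation: The sign of one term was flipped: the term exp(θ) was incorrectly written as -exp(θ)
The later steps are derived from this incorrect expression, so the error originates in Step 2.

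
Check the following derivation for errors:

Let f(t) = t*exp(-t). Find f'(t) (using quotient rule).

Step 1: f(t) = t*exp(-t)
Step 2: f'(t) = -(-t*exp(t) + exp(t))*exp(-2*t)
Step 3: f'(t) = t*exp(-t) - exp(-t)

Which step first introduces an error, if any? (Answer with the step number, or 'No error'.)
Step 2

Step 2 is incorrect due to a sign flip.
The step shows: -(-t*exp(t) + exp(t))*exp(-2*t)
The correct value should be: (-t*exp(t) + exp(t))*exp(-2*t)

Explanation: The sign of the whole expression was flipped: the term (-t*exp(t) + exp(t))*exp(-2*t) was incorrectly written as -(-t*exp(t) + exp(t))*exp(-2*t)
The later steps are derived from this incorrect expression, so the error originates in Step 2.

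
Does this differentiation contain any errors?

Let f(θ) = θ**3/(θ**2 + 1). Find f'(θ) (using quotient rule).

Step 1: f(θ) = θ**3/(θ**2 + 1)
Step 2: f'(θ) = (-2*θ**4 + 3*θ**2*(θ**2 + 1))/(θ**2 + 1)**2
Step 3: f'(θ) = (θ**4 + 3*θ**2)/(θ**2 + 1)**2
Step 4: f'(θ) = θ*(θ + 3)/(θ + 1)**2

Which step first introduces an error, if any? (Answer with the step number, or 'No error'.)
Step 4

Step 4 is incorrect due to a wrong exponent.
The step shows: θ*(θ + 3)/(θ + 1)**2
The correct value should be: θ**2*(θ**2 + 3)/(θ**2 + 1)**2

Explanation: The exponent 2 on θ was incorrectly written as 1: the term θ**2*(θ**2 + 3)/(θ**2 + 1)**2 was incorrectly written as θ*(θ + 3)/(θ + 1)**2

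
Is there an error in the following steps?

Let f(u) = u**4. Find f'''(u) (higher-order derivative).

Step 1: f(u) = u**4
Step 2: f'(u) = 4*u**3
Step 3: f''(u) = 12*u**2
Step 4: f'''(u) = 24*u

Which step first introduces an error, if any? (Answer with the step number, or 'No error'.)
No error

All steps in this derivation are correct.
The final answer f'''(u) = 24*u is valid.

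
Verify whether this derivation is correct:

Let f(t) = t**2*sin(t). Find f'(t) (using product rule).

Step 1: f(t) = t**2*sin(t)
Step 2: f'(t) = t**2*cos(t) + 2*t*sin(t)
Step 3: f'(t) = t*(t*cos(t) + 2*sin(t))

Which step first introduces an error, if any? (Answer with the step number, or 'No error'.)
No error

All steps in this derivation are correct.
The final answer f'(t) = t*(t*cos(t) + 2*sin(t)) is valid.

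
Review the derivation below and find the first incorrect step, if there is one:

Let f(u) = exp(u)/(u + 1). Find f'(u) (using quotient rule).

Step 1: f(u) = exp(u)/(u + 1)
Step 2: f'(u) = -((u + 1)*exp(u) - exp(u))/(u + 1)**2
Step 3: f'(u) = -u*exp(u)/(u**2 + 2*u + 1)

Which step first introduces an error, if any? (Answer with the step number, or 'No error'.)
Step 2

Step 2 is incorrect due to a sign flip.
The step shows: -((u + 1)*exp(u) - exp(u))/(u + 1)**2
The correct value should be: ((u + 1)*exp(u) - exp(u))/(u + 1)**2

Explanation: The sign of the whole expression was flipped: the term ((u + 1)*exp(u) - exp(u))/(u + 1)**2 was incorrectly written as -((u + 1)*exp(u) - exp(u))/(u + 1)**2
The later steps are derived from this incorrect expression, so the error originates in Step 2.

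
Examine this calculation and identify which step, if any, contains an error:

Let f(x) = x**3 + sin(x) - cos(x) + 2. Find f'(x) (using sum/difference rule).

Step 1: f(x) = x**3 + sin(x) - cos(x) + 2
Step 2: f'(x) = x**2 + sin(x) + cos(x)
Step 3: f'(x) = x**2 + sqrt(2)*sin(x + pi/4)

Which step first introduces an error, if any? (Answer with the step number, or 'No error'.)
Step 2

Step 2 is incorrect due to a wrong coefficient.
The step shows: x**2 + sin(x) + cos(x)
The correct value should be: 3*x**2 + sin(x) + cos(x)

Explanation: The coefficient 3 was incorrectly written as 1: the term 3*x**2 was incorrectly written as x**2
The later steps are derived from this incorrect expression, so the error originates in Step 2.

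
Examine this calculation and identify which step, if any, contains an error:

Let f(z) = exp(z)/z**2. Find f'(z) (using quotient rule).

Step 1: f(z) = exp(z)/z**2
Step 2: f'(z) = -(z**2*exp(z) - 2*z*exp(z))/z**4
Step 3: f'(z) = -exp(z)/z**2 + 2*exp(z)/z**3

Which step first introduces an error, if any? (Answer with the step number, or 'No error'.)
Step 2

Step 2 is incorrect due to a sign flip.
The step shows: -(z**2*exp(z) - 2*z*exp(z))/z**4
The correct value should be: (z**2*exp(z) - 2*z*exp(z))/z**4

Explanation: The sign of the whole expression was flipped: the term (z**2*exp(z) - 2*z*exp(z))/z**4 was incorrectly written as -(z**2*exp(z) - 2*z*exp(z))/z**4
The later steps are derived from this incorrect expression, so the error originates in Step 2.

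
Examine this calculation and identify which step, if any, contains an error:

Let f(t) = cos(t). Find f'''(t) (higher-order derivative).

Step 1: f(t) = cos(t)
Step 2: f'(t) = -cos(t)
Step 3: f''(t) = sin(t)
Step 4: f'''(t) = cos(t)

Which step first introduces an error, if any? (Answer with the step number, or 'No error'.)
Step 2

Step 2 is incorrect due to a wrong trig function.
The step shows: -cos(t)
The correct value should be: -sin(t)

Explanation: sin(t) was incorrectly written as cos(t): the term -sin(t) was incorrectly written as -cos(t)
The later steps are derived from this incorrect expression, so the error originates in Step 2.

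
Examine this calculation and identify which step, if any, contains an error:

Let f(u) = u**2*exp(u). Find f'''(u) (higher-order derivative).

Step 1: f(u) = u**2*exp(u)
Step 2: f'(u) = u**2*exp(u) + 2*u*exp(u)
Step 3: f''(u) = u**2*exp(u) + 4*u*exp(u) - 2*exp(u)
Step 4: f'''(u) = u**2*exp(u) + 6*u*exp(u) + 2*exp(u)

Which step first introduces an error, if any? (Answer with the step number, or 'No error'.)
Step 3

Step 3 is incorrect due to a sign flip.
The step shows: u**2*exp(u) + 4*u*exp(u) - 2*exp(u)
The correct value should be: u**2*exp(u) + 4*u*exp(u) + 2*exp(u)

Explanation: The sign of one term was flipped: the term 2*exp(u) was incorrectly written as -2*exp(u)
The later steps are derived from this incorrect expression, so the error originates in Step 3.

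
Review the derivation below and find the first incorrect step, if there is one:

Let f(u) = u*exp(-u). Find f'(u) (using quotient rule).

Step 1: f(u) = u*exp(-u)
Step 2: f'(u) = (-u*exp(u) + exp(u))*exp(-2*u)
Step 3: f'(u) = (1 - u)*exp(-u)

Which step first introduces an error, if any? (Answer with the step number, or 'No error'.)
No error

All steps in this derivation are correct.
The final answer f'(u) = (1 - u)*exp(-u) is valid.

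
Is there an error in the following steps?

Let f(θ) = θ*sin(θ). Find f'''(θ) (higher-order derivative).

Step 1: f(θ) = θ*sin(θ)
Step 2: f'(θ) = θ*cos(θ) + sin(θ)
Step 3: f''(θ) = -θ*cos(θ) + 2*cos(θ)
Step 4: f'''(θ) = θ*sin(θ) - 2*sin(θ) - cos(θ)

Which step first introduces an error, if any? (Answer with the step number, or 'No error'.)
Step 3

Step 3 is incorrect due to a wrong trig function.
The step shows: -θ*cos(θ) + 2*cos(θ)
The correct value should be: -θ*sin(θ) + 2*cos(θ)

Explanation: sin(θ) was incorrectly written as cos(θ): the term -θ*sin(θ) was incorrectly written as -θ*cos(θ)
The later steps are derived from this incorrect expression, so the error originates in Step 3.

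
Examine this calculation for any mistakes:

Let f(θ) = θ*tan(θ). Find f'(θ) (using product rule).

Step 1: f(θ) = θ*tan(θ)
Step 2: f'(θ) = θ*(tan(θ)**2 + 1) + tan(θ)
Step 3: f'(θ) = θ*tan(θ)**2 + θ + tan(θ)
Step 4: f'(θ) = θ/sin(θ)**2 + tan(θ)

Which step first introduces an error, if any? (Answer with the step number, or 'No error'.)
Step 4

Step 4 is incorrect due to a wrong trig function.
The step shows: θ/sin(θ)**2 + tan(θ)
The correct value should be: θ/cos(θ)**2 + tan(θ)

Explanation: cos(θ) was incorrectly written as sin(θ): the term θ/cos(θ)**2 was incorrectly written as θ/sin(θ)**2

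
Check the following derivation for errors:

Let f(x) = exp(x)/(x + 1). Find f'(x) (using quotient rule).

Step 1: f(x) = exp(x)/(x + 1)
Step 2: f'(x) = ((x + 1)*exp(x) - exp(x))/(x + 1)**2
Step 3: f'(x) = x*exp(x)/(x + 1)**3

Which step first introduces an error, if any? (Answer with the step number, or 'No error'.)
Step 3

Step 3 is incorrect due to a wrong exponent.
The step shows: x*exp(x)/(x + 1)**3
The correct value should be: x*exp(x)/(x + 1)**2

Explanation: The exponent -2 on x + 1 was incorrectly written as -3: the term x*exp(x)/(x + 1)**2 was incorrectly written as x*exp(x)/(x + 1)**3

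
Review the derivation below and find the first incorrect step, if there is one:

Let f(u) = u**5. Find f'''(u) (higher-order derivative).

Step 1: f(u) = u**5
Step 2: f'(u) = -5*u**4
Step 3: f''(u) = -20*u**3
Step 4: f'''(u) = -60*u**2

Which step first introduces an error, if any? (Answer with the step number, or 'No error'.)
Step 2

Step 2 is incorrect due to a sign flip.
The step shows: -5*u**4
The correct value should be: 5*u**4

Explanation: The sign of the whole expression was flipped: the term 5*u**4 was incorrectly written as -5*u**4
The later steps are derived from this incorrect expression, so the error originates in Step 2.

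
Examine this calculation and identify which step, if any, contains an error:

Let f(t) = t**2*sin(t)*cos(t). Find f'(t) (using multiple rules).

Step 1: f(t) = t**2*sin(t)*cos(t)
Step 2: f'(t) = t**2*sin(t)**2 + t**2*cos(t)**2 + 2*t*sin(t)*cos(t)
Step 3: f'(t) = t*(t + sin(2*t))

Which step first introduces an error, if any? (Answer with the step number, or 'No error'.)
Step 2

Step 2 is incorrect due to a sign flip.
The step shows: t**2*sin(t)**2 + t**2*cos(t)**2 + 2*t*sin(t)*cos(t)
The correct value should be: -t**2*sin(t)**2 + t**2*cos(t)**2 + 2*t*sin(t)*cos(t)

Explanation: The sign of one term was flipped: the term -t**2*sin(t)**2 was incorrectly written as t**2*sin(t)**2
The later steps are derived from this incorrect expression, so the error originates in Step 2.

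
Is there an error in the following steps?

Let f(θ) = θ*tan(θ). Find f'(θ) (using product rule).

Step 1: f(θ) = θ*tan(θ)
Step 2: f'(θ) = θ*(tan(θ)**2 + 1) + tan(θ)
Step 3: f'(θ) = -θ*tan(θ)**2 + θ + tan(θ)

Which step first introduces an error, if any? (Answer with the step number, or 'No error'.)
Step 3

Step 3 is incorrect due to a sign flip.
The step shows: -θ*tan(θ)**2 + θ + tan(θ)
The correct value should be: θ*tan(θ)**2 + θ + tan(θ)

Explanation: The sign of one term was flipped: the term θ*tan(θ)**2 was incorrectly written as -θ*tan(θ)**2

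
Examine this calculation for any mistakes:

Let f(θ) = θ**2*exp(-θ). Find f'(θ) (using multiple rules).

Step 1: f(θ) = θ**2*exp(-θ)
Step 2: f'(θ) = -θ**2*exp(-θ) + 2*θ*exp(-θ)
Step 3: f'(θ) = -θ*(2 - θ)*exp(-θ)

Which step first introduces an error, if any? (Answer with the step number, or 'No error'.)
Step 3

Step 3 is incorrect due to a sign flip.
The step shows: -θ*(2 - θ)*exp(-θ)
The correct value should be: θ*(2 - θ)*exp(-θ)

Explanation: The sign of the whole expression was flipped: the term θ*(2 - θ)*exp(-θ) was incorrectly written as -θ*(2 - θ)*exp(-θ)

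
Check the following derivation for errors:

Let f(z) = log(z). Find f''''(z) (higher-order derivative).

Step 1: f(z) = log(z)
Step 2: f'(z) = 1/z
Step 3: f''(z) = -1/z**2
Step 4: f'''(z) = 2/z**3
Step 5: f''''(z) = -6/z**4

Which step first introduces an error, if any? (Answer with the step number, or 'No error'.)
No error

All steps in this derivation are correct.
The final answer f''''(z) = -6/z**4 is valid.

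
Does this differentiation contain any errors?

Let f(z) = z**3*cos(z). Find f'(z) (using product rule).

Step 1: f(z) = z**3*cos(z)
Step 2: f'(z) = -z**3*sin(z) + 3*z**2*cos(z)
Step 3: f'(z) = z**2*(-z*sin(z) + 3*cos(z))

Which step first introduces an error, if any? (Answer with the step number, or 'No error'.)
No error

All steps in this derivation are correct.
The final answer f'(z) = z**2*(-z*sin(z) + 3*cos(z)) is valid.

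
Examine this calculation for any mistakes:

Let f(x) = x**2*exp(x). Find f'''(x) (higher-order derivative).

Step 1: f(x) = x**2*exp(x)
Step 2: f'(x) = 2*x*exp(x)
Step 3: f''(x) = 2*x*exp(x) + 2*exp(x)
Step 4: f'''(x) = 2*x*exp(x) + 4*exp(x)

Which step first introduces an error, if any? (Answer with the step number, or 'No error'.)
Step 2

Step 2 is incorrect due to a dropped term.
The step shows: 2*x*exp(x)
The correct value should be: x**2*exp(x) + 2*x*exp(x)

Explanation: A term was dropped: the term x**2*exp(x) was incorrectly omitted
The later steps are derived from this incorrect expression, so the error originates in Step 2.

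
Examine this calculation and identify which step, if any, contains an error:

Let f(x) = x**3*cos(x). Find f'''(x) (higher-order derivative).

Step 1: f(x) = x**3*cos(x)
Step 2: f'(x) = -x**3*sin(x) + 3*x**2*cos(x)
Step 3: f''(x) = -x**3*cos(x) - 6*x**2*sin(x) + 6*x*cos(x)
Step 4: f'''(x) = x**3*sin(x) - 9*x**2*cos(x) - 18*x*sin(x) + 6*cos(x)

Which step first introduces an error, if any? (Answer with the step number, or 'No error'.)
No error

All steps in this derivation are correct.
The final answer f'''(x) = x**3*sin(x) - 9*x**2*cos(x) - 18*x*sin(x) + 6*cos(x) is valid.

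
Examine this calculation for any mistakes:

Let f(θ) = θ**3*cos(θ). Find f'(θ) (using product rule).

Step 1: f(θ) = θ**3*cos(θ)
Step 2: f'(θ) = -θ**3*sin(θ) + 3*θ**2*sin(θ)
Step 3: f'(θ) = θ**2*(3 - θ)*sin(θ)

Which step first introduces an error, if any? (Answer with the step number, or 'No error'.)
Step 2

Step 2 is incorrect due to a wrong trig function.
The step shows: -θ**3*sin(θ) + 3*θ**2*sin(θ)
The correct value should be: -θ**3*sin(θ) + 3*θ**2*cos(θ)

Explanation: cos(θ) was incorrectly written as sin(θ): the term 3*θ**2*cos(θ) was incorrectly written as 3*θ**2*sin(θ)
The later steps are derived from this incorrect expression, so the error originates in Step 2.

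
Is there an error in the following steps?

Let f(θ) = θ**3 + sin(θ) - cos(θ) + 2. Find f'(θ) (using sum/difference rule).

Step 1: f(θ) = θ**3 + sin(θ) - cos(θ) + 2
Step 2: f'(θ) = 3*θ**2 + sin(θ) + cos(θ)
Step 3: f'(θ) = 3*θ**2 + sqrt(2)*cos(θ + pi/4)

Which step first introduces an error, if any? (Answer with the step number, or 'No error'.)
Step 3

Step 3 is incorrect due to a wrong trig function.
The step shows: 3*θ**2 + sqrt(2)*cos(θ + pi/4)
The correct value should be: 3*θ**2 + sqrt(2)*sin(θ + pi/4)

Explanation: sin(θ + pi/4) was incorrectly written as cos(θ + pi/4): the term sqrt(2)*sin(θ + pi/4) was incorrectly written as sqrt(2)*cos(θ + pi/4)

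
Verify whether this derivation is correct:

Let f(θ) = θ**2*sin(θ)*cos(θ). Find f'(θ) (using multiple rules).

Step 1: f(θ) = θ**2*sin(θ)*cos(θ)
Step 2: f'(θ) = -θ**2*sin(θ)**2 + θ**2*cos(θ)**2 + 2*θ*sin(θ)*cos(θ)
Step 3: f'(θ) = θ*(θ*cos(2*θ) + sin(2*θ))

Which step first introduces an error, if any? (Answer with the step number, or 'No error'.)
No error

All steps in this derivation are correct.
The final answer f'(θ) = θ*(θ*cos(2*θ) + sin(2*θ)) is valid.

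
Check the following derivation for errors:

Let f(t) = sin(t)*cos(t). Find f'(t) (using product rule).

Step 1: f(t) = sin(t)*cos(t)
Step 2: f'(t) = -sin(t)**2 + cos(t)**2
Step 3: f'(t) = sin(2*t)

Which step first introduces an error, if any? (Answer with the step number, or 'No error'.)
Step 3

Step 3 is incorrect due to a wrong trig function.
The step shows: sin(2*t)
The correct value should be: cos(2*t)

Explanation: cos(2*t) was incorrectly written as sin(2*t): the term cos(2*t) was incorrectly written as sin(2*t)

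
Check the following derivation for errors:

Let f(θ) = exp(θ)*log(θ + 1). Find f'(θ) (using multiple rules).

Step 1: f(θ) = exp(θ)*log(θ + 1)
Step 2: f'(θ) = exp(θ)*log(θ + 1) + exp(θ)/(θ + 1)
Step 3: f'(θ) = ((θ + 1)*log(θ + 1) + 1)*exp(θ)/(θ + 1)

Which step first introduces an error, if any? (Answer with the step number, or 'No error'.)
No error

All steps in this derivation are correct.
The final answer f'(θ) = ((θ + 1)*log(θ + 1) + 1)*exp(θ)/(θ + 1) is valid.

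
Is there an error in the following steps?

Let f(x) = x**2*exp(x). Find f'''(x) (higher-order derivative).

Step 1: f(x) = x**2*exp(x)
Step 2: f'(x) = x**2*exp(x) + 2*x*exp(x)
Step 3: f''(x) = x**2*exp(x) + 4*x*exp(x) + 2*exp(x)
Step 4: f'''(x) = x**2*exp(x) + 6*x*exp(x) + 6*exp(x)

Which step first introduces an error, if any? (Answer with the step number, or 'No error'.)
No error

All steps in this derivation are correct.
The final answer f'''(x) = x**2*exp(x) + 6*x*exp(x) + 6*exp(x) is valid.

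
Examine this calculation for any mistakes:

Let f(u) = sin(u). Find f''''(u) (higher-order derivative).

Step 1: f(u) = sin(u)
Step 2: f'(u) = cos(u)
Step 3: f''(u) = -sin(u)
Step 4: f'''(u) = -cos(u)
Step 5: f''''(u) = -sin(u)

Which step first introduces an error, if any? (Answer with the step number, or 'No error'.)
Step 5

Step 5 is incorrect due to a sign flip.
The step shows: -sin(u)
The correct value should be: sin(u)

Explanation: The sign of the whole expression was flipped: the term sin(u) was incorrectly written as -sin(u)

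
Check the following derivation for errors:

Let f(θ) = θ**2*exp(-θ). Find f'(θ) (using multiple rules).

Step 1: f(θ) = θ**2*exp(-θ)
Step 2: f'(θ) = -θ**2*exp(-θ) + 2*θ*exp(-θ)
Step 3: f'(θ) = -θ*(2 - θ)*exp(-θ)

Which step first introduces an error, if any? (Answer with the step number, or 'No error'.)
Step 3

Step 3 is incorrect due to a sign flip.
The step shows: -θ*(2 - θ)*exp(-θ)
The correct value should be: θ*(2 - θ)*exp(-θ)

Explanation: The sign of the whole expression was flipped: the term θ*(2 - θ)*exp(-θ) was incorrectly written as -θ*(2 - θ)*exp(-θ)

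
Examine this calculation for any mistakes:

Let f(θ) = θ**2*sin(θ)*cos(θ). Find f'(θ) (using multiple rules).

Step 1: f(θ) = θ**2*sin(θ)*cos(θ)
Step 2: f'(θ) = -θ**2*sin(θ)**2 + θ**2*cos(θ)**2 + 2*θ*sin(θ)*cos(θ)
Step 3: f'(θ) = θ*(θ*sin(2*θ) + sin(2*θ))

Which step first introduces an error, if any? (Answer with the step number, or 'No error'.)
Step 3

Step 3 is incorrect due to a wrong trig function.
The step shows: θ*(θ*sin(2*θ) + sin(2*θ))
The correct value should be: θ*(θ*cos(2*θ) + sin(2*θ))

Explanation: cos(2*θ) was incorrectly written as sin(2*θ): the term θ*(θ*cos(2*θ) + sin(2*θ)) was incorrectly written as θ*(θ*sin(2*θ) + sin(2*θ))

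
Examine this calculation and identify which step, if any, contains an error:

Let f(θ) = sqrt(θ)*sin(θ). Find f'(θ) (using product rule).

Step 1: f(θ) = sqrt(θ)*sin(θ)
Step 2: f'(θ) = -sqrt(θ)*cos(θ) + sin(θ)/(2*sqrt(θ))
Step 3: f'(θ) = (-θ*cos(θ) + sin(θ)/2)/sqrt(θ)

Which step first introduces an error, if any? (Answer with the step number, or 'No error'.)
Step 2

Step 2 is incorrect due to a sign flip.
The step shows: -sqrt(θ)*cos(θ) + sin(θ)/(2*sqrt(θ))
The correct value should be: sqrt(θ)*cos(θ) + sin(θ)/(2*sqrt(θ))

Explanation: The sign of one term was flipped: the term sqrt(θ)*cos(θ) was incorrectly written as -sqrt(θ)*cos(θ)
The later steps are derived from this incorrect expression, so the error originates in Step 2.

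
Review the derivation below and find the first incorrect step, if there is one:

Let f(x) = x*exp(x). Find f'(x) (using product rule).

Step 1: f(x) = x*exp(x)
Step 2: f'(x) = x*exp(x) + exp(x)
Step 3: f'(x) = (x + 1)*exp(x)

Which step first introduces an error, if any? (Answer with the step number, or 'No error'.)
No error

All steps in this derivation are correct.
The final answer f'(x) = (x + 1)*exp(x) is valid.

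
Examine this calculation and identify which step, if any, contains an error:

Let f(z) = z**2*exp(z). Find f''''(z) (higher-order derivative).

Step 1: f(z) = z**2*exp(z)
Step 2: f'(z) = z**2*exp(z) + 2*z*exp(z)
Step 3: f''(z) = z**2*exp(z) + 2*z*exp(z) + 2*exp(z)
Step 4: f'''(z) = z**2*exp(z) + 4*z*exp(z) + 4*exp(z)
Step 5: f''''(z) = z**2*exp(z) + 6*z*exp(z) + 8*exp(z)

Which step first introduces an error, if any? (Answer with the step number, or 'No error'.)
Step 3

Step 3 is incorrect due to a wrong coefficient.
The step shows: z**2*exp(z) + 2*z*exp(z) + 2*exp(z)
The correct value should be: z**2*exp(z) + 4*z*exp(z) + 2*exp(z)

Explanation: The coefficient 4 was incorrectly written as 2: the term 4*z*exp(z) was incorrectly written as 2*z*exp(z)
The later steps are derived from this incorrect expression, so the error originates in Step 3.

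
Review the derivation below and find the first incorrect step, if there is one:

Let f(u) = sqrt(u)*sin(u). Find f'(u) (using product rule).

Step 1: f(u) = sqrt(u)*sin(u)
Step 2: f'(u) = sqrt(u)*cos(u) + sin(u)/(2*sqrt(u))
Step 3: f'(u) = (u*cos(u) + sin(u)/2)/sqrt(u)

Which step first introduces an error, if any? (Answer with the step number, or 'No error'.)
No error

All steps in this derivation are correct.
The final answer f'(u) = (u*cos(u) + sin(u)/2)/sqrt(u) is valid.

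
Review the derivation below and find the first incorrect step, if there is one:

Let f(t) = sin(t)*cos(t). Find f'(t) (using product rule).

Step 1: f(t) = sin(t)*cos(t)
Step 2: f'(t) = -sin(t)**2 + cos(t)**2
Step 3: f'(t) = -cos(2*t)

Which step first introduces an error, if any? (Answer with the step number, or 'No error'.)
Step 3

Step 3 is incorrect due to a sign flip.
The step shows: -cos(2*t)
The correct value should be: cos(2*t)

Explanation: The sign of the whole expression was flipped: the term cos(2*t) was incorrectly written as -cos(2*t)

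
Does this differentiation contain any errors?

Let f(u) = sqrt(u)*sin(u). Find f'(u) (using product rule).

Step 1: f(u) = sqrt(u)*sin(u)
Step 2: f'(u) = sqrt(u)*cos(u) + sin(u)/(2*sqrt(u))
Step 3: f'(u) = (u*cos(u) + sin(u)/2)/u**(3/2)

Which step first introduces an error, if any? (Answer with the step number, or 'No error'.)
Step 3

Step 3 is incorrect due to a wrong exponent.
The step shows: (u*cos(u) + sin(u)/2)/u**(3/2)
The correct value should be: (u*cos(u) + sin(u)/2)/sqrt(u)

Explanation: The exponent -1/2 on u was incorrectly written as -3/2: the term (u*cos(u) + sin(u)/2)/sqrt(u) was incorrectly written as (u*cos(u) + sin(u)/2)/u**(3/2)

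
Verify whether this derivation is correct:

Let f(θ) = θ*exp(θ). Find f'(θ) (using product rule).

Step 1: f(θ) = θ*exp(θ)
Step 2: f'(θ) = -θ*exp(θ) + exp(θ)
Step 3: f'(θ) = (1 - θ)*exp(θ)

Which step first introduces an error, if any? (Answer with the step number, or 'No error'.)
Step 2

Step 2 is incorrect due to a sign flip.
The step shows: -θ*exp(θ) + exp(θ)
The correct value should be: θ*exp(θ) + exp(θ)

Explanation: The sign of one term was flipped: the term θ*exp(θ) was incorrectly written as -θ*exp(θ)
The later steps are derived from this incorrect expression, so the error originates in Step 2.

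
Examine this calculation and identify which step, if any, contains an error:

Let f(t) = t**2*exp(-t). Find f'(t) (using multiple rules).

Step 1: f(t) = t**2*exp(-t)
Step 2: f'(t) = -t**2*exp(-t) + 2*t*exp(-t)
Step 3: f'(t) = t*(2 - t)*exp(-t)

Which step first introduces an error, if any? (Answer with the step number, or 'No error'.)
No error

All steps in this derivation are correct.
The final answer f'(t) = t*(2 - t)*exp(-t) is valid.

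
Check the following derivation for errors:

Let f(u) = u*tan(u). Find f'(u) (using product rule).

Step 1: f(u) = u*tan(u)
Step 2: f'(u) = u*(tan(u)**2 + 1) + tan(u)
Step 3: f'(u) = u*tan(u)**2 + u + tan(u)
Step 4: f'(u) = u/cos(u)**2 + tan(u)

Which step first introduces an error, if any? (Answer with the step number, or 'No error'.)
No error

All steps in this derivation are correct.
The final answer f'(u) = u/cos(u)**2 + tan(u) is valid.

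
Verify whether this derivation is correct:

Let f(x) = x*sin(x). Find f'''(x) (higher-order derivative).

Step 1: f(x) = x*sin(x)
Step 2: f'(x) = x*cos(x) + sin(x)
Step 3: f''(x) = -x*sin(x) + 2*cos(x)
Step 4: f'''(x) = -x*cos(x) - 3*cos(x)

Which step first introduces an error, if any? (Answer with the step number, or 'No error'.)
Step 4

Step 4 is incorrect due to a wrong trig function.
The step shows: -x*cos(x) - 3*cos(x)
The correct value should be: -x*cos(x) - 3*sin(x)

Explanation: sin(x) was incorrectly written as cos(x): the term -3*sin(x) was incorrectly written as -3*cos(x)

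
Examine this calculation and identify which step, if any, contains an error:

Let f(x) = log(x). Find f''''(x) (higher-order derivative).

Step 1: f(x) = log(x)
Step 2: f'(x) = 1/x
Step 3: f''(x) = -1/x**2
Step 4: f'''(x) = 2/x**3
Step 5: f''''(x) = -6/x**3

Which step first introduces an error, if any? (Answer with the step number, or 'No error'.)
Step 5

Step 5 is incorrect due to a wrong exponent.
The step shows: -6/x**3
The correct value should be: -6/x**4

Explanation: The exponent -4 on x was incorrectly written as -3: the term -6/x**4 was incorrectly written as -6/x**3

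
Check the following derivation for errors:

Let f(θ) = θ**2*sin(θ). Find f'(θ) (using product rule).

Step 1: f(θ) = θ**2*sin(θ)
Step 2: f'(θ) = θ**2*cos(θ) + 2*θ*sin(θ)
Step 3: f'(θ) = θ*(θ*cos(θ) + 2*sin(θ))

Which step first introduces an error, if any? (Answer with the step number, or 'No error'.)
No error

All steps in this derivation are correct.
The final answer f'(θ) = θ*(θ*cos(θ) + 2*sin(θ)) is valid.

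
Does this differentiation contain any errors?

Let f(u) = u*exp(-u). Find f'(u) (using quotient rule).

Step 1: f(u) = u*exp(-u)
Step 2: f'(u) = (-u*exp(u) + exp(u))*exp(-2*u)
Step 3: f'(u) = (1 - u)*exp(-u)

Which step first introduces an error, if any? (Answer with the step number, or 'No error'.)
No error

All steps in this derivation are correct.
The final answer f'(u) = (1 - u)*exp(-u) is valid.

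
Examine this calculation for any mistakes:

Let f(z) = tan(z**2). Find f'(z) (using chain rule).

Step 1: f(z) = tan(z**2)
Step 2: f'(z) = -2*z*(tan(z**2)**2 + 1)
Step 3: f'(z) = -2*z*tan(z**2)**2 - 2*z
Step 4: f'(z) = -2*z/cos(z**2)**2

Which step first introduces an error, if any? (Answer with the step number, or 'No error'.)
Step 2

Step 2 is incorrect due to a sign flip.
The step shows: -2*z*(tan(z**2)**2 + 1)
The correct value should be: 2*z*(tan(z**2)**2 + 1)

Explanation: The sign of the whole expression was flipped: the term 2*z*(tan(z**2)**2 + 1) was incorrectly written as -2*z*(tan(z**2)**2 + 1)
The later steps are derived from this incorrect expression, so the error originates in Step 2.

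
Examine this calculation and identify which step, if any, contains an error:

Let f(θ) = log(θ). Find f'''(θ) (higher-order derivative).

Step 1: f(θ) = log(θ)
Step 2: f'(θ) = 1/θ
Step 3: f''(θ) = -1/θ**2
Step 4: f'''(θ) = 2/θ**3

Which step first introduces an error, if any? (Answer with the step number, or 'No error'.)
No error

All steps in this derivation are correct.
The final answer f'''(θ) = 2/θ**3 is valid.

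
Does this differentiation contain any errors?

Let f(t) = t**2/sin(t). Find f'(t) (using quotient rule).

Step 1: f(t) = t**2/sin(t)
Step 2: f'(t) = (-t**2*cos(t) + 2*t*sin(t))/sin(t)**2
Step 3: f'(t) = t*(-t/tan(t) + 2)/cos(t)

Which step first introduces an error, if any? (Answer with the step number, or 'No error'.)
Step 3

Step 3 is incorrect due to a wrong trig function.
The step shows: t*(-t/tan(t) + 2)/cos(t)
The correct value should be: t*(-t/tan(t) + 2)/sin(t)

Explanation: sin(t) was incorrectly written as cos(t): the term t*(-t/tan(t) + 2)/sin(t) was incorrectly written as t*(-t/tan(t) + 2)/cos(t)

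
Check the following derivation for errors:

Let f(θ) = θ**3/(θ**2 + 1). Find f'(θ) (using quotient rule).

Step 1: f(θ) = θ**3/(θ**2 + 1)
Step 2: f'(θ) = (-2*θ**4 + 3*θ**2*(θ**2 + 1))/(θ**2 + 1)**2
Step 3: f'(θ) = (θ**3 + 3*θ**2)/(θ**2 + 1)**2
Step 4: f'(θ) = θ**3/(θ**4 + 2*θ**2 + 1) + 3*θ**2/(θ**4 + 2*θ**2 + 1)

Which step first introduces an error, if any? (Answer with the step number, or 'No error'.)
Step 3

Step 3 is incorrect due to a wrong exponent.
The step shows: (θ**3 + 3*θ**2)/(θ**2 + 1)**2
The correct value should be: (θ**4 + 3*θ**2)/(θ**2 + 1)**2

Explanation: The exponent 4 on θ was incorrectly written as 3: the term (θ**4 + 3*θ**2)/(θ**2 + 1)**2 was incorrectly written as (θ**3 + 3*θ**2)/(θ**2 + 1)**2
The later steps are derived from this incorrect expression, so the error originates in Step 3.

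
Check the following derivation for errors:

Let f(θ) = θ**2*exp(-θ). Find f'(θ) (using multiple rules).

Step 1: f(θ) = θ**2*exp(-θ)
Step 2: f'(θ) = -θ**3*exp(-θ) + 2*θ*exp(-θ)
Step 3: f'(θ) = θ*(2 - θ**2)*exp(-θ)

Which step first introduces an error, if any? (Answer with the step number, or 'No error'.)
Step 2

Step 2 is incorrect due to a wrong exponent.
The step shows: -θ**3*exp(-θ) + 2*θ*exp(-θ)
The correct value should be: -θ**2*exp(-θ) + 2*θ*exp(-θ)

Explanation: The exponent 2 on θ was incorrectly written as 3: the term -θ**2*exp(-θ) was incorrectly written as -θ**3*exp(-θ)
The later steps are derived from this incorrect expression, so the error originates in Step 2.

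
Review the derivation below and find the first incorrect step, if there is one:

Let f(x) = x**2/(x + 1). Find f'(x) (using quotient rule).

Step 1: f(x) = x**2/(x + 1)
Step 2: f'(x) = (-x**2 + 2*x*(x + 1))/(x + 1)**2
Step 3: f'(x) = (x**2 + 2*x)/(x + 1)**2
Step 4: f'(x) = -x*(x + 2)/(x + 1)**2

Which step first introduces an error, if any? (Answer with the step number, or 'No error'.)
Step 4

Step 4 is incorrect due to a sign flip.
The step shows: -x*(x + 2)/(x + 1)**2
The correct value should be: x*(x + 2)/(x + 1)**2

Explanation: The sign of the whole expression was flipped: the term x*(x + 2)/(x + 1)**2 was incorrectly written as -x*(x + 2)/(x + 1)**2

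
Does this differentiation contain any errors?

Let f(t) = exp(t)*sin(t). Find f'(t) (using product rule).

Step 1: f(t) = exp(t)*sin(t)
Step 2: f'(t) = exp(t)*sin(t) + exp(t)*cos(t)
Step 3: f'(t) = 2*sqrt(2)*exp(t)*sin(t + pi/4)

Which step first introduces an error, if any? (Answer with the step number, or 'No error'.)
Step 3

Step 3 is incorrect due to a wrong exponent.
The step shows: 2*sqrt(2)*exp(t)*sin(t + pi/4)
The correct value should be: sqrt(2)*exp(t)*sin(t + pi/4)

Explanation: The exponent 1/2 on 2 was incorrectly written as 3/2: the term sqrt(2)*exp(t)*sin(t + pi/4) was incorrectly written as 2*sqrt(2)*exp(t)*sin(t + pi/4)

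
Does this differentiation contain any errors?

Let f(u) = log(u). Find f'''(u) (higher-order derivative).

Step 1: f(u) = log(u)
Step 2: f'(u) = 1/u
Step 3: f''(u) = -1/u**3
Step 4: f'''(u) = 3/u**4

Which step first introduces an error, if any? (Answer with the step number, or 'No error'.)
Step 3

Step 3 is incorrect due to a wrong exponent.
The step shows: -1/u**3
The correct value should be: -1/u**2

Explanation: The exponent -2 on u was incorrectly written as -3: the term -1/u**2 was incorrectly written as -1/u**3
The later steps are derived from this incorrect expression, so the error originates in Step 3.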